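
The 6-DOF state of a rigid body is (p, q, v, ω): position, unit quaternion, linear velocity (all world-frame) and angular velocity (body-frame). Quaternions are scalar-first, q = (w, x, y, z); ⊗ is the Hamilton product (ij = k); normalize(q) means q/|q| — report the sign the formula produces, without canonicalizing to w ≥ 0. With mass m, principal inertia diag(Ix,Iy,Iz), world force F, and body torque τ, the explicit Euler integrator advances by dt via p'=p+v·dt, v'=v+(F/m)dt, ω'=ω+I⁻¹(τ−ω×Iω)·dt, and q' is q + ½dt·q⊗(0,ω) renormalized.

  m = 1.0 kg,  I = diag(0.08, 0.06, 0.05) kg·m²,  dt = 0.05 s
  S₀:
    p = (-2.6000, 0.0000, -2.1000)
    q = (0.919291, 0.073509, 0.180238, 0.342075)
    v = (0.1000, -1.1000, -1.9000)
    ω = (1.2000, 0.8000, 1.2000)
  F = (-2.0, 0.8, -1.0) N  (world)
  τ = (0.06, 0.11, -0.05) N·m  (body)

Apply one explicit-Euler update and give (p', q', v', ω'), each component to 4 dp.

p' = (-2.5950, -0.0550, -2.1950)
q' = (0.9022, 0.0995, 0.2065, 0.3653)
v' = (0.0000, -1.0600, -1.9500)
ω' = (1.2435, 0.8557, 1.1692)

new position p' = (-2.5950, -0.0550, -2.1950)
new velocity v' = (0.0000, -1.0600, -1.9500)
(τ − ω×Iω)/I = (0.8700, 1.1133, -0.6160)
new body rate ω' = (1.2435, 0.8557, 1.1692)
q⊗(0,ω) = (-0.6428912, 1.0457748, 1.0577120, 0.9456708)
updated quaternion q' = (0.9022, 0.0995, 0.2065, 0.3653)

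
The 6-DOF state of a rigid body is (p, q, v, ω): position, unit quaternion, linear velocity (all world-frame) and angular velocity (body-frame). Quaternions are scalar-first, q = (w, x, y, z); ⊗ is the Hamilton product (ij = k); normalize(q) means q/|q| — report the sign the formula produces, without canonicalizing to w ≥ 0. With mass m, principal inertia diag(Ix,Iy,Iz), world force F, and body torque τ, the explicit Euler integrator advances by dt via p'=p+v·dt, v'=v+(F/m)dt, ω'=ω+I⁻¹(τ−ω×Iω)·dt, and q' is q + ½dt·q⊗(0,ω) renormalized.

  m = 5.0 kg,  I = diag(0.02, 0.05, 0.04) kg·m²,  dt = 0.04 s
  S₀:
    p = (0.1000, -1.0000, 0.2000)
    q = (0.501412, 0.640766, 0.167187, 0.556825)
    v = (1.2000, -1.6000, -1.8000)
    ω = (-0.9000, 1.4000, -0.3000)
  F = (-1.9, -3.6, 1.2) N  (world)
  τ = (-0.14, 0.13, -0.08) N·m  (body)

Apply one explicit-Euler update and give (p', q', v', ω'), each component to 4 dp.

p' = (0.1480, -1.0640, 0.1280)
q' = (0.5113, 0.6148, 0.1749, 0.5744)
v' = (1.1848, -1.6288, -1.7904)
ω' = (-1.1884, 1.5083, -0.3422)

angular accel α = (-7.2100, 2.7080, -1.0550)
new body rate ω' = (-1.1884, 1.5083, -0.3422)
q⊗(0,ω) = (0.5096751, -1.2809819, 0.3930641, 0.8971171)
q + ½dt·q⊗(0,ω), renormalized = (0.5113, 0.6148, 0.1749, 0.5744)
a = F/m = (-0.3800, -0.7200, 0.2400)
p + v·dt = (0.1480, -1.0640, 0.1280)
v' = v + a·dt = (1.1848, -1.6288, -1.7904)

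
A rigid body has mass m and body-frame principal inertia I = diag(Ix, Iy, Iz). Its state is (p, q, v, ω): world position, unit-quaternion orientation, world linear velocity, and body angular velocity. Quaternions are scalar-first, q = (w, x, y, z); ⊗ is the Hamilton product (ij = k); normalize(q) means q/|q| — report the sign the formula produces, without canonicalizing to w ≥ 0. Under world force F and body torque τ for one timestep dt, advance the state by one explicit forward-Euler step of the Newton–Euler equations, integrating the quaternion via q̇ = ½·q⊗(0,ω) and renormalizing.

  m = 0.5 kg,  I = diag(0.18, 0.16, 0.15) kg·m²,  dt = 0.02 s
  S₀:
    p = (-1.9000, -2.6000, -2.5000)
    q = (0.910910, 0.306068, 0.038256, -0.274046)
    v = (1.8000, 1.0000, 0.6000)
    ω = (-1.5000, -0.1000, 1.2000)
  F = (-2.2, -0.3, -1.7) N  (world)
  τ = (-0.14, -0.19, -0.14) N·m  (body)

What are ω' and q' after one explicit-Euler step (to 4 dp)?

ω' = (-1.5157, -0.1170, 1.1817)
q' = (0.9187, 0.2925, 0.0378, -0.2628)

ω×(Iω) gyroscopic = (0.0012, -0.0540, -0.0030)
angular accel α = (-0.7844, -0.8500, -0.9133)
new body rate ω' = (-1.5157, -0.1170, 1.1817)
Hamilton product q⊗(0,ω) = (0.7917828, -1.3478624, -0.0473036, 1.1198692)
updated quaternion q' = (0.9187, 0.2925, 0.0378, -0.2628)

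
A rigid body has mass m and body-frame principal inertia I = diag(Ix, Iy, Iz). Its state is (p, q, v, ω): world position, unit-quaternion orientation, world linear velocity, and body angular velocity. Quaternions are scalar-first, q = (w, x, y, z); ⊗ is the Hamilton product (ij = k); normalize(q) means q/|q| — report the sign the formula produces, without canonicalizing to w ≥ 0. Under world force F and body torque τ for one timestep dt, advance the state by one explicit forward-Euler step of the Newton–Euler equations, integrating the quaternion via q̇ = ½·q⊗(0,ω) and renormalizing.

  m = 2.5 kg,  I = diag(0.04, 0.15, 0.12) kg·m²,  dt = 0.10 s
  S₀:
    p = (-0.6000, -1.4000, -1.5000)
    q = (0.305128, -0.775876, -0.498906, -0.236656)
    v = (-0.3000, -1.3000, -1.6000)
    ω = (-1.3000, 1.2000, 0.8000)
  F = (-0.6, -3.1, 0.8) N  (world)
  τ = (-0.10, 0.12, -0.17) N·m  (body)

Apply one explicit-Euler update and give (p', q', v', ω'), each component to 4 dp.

p' = (-0.6300, -1.5300, -1.6600)
q' = (0.2927, -0.7977, -0.4321, -0.3020)
v' = (-0.3240, -1.4240, -1.5680)
ω' = (-1.4780, 1.2245, 0.8013)

new position p' = (-0.6300, -1.5300, -1.6600)
v + (F/m)dt = (-0.3240, -1.4240, -1.5680)
precession coupling ω×(Iω) = (-0.0288, 0.0832, -0.1716)
angular accel α = (-1.7800, 0.2453, 0.0133)
ω + α·dt = (-1.4780, 1.2245, 0.8013)
Hamilton product q⊗(0,ω) = (-0.2206268, -0.5118040, 1.2945072, -1.3355266)
updated quaternion q' = (0.2927, -0.7977, -0.4321, -0.3020)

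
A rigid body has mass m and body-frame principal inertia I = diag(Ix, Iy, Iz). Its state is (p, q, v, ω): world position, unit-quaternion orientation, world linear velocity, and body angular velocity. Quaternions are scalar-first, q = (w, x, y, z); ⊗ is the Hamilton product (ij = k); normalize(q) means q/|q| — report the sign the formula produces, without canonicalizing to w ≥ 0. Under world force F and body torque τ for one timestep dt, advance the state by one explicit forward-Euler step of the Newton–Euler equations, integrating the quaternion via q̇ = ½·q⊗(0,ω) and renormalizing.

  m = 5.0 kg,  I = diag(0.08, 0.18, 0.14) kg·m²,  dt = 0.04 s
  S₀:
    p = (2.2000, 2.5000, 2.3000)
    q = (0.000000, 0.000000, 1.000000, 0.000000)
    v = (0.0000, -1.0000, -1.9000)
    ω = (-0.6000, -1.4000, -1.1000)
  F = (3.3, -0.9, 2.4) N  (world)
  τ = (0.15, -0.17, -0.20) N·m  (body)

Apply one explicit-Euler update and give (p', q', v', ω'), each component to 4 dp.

linear accel F/m = (0.6600, -0.1800, 0.4800)
p' = p + v·dt = (2.2000, 2.4600, 2.2240)
v + (F/m)dt = (0.0264, -1.0072, -1.8808)
precession coupling ω×(Iω) = (-0.0616, -0.0396, 0.0840)
angular accel α = (2.6450, -0.7244, -2.0286)
ω' = ω + α·dt = (-0.4942, -1.4290, -1.1811)
q⊗(0,ω) = (1.4000000, -1.1000000, 0.0000000, 0.6000000)
q' = normalize(q + ½dt·q⊗(0,ω)) = (0.0280, -0.0220, 0.9993, 0.0120)

p' = (2.2000, 2.4600, 2.2240)
q' = (0.0280, -0.0220, 0.9993, 0.0120)
v' = (0.0264, -1.0072, -1.8808)
ω' = (-0.4942, -1.4290, -1.1811)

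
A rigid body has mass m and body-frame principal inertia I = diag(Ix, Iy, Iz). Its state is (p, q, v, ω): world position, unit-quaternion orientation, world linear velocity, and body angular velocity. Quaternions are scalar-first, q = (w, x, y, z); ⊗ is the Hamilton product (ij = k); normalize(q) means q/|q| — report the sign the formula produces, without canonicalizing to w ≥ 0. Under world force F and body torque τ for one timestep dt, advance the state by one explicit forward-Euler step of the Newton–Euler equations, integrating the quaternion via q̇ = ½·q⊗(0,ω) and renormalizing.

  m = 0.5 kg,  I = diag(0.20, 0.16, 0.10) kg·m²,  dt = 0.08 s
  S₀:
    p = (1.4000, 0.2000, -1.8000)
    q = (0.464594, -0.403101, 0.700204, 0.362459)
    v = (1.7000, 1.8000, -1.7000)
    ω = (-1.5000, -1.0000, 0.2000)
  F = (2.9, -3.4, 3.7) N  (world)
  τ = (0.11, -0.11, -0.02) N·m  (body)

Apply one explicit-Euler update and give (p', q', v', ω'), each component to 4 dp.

p + v·dt = (1.5360, 0.3440, -1.9360)
v + (F/m)dt = (2.1640, 1.2560, -1.1080)
precession coupling ω×(Iω) = (0.0120, -0.0300, -0.0600)
(τ − ω×Iω)/I = (0.4900, -0.5000, 0.4000)
new body rate ω' = (-1.4608, -1.0400, 0.2320)
Hamilton product q⊗(0,ω) = (0.0230607, -0.1943912, -0.9276623, 1.5463258)
updated quaternion q' = (0.4643, -0.4098, 0.6614, 0.4232)

p' = (1.5360, 0.3440, -1.9360)
q' = (0.4643, -0.4098, 0.6614, 0.4232)
v' = (2.1640, 1.2560, -1.1080)
ω' = (-1.4608, -1.0400, 0.2320)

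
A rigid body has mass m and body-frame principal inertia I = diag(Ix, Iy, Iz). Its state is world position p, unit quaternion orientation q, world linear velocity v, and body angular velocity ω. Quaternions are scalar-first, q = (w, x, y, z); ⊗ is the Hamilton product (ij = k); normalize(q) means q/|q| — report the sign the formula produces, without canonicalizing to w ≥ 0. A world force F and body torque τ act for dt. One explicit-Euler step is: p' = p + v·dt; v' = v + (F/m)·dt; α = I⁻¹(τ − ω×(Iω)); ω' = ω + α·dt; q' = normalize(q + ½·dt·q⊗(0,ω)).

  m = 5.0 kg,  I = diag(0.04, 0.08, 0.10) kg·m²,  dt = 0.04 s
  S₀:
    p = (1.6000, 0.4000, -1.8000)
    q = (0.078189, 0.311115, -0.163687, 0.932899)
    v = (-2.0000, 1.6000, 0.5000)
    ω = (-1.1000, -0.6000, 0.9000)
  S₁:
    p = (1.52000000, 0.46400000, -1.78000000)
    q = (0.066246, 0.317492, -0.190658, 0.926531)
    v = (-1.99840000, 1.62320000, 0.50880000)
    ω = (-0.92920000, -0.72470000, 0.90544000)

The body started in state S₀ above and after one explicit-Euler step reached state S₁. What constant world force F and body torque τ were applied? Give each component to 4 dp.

F = (0.2000, 2.9000, 1.1000)
τ = (0.1600, -0.1900, 0.0400)

ω₁ − ω₀ = (0.17080000, -0.12470000, 0.00544000)
ω₀×(Iω₀) = (-0.0108, 0.0594, 0.0264)
τ = I·(Δω/dt) + ω₀×(Iω₀) = (0.1600, -0.1900, 0.0400)
velocity change Δv = (0.00160000, 0.02320000, 0.00880000)
m·(v₁−v₀)/dt = (0.2000, 2.9000, 1.1000)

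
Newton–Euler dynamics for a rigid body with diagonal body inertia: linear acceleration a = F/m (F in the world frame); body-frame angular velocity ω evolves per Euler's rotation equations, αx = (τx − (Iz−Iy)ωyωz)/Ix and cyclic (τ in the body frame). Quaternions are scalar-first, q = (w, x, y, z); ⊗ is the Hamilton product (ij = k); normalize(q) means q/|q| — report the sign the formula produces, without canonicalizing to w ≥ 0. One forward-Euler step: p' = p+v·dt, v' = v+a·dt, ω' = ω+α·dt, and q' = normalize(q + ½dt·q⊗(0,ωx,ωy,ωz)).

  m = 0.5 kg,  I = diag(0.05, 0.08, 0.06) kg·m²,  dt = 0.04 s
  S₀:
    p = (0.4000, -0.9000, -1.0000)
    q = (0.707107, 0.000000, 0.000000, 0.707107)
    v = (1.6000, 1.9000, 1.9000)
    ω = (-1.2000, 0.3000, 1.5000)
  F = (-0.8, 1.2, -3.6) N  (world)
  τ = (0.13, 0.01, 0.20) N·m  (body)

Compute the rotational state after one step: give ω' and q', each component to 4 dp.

α = I⁻¹(τ − ω×Iω) = (2.7800, -0.1000, 3.5133)
ω' = ω + α·dt = (-1.0888, 0.2960, 1.6405)
2q̇ = q⊗(0,ω) = (-1.0606605, -1.0606605, -0.6363963, 1.0606605)
q' = normalize(q + ½dt·q⊗(0,ω)) = (0.6854, -0.0212, -0.0127, 0.7278)

ω' = (-1.0888, 0.2960, 1.6405)
q' = (0.6854, -0.0212, -0.0127, 0.7278)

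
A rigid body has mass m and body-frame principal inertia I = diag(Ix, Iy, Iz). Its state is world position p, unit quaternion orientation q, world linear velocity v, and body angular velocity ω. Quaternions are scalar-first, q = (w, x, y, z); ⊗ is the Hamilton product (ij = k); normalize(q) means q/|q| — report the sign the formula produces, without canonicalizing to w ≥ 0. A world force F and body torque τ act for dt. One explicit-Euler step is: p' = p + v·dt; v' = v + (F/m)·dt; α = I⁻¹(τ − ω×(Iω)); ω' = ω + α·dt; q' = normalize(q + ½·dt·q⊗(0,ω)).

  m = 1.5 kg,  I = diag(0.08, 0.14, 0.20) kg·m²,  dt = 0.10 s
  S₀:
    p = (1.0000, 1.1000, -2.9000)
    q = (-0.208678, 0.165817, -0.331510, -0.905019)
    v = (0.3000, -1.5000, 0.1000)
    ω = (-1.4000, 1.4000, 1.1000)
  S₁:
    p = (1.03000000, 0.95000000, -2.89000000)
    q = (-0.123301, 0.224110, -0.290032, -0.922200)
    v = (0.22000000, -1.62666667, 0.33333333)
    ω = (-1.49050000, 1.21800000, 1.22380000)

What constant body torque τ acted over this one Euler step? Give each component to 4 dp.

Δω = ω₁−ω₀ = (-0.09050000, -0.18200000, 0.12380000)
τ = I·(Δω/dt) + ω₀×(Iω₀) = (0.0200, -0.0700, 0.1300)

τ = (0.0200, -0.0700, 0.1300)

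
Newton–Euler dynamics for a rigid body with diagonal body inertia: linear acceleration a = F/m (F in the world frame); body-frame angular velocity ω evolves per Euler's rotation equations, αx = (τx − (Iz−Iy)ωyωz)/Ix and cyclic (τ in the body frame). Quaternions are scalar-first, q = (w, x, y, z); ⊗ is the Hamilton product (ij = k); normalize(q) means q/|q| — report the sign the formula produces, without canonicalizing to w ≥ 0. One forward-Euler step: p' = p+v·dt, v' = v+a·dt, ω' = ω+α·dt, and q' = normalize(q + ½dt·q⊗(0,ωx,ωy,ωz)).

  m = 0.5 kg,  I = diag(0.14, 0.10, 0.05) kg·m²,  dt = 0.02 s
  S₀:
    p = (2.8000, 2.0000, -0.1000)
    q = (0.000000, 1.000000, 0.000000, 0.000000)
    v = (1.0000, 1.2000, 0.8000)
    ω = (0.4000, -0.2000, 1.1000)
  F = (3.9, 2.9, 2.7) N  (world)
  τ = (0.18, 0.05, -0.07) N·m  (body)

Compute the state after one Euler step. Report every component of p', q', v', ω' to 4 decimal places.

ω×(Iω) gyroscopic = (0.0110, 0.0396, 0.0032)
angular accel α = (1.2071, 0.1040, -1.4640)
ω' = ω + α·dt = (0.4241, -0.1979, 1.0707)
q⊗(0,ω) = (-0.4000000, 0.0000000, -1.1000000, -0.2000000)
q' = normalize(q + ½dt·q⊗(0,ω)) = (-0.0040, 0.9999, -0.0110, -0.0020)
a = (7.8000, 5.8000, 5.4000)
p + v·dt = (2.8200, 2.0240, -0.0840)
new velocity v' = (1.1560, 1.3160, 0.9080)

p' = (2.8200, 2.0240, -0.0840)
q' = (-0.0040, 0.9999, -0.0110, -0.0020)
v' = (1.1560, 1.3160, 0.9080)
ω' = (0.4241, -0.1979, 1.0707)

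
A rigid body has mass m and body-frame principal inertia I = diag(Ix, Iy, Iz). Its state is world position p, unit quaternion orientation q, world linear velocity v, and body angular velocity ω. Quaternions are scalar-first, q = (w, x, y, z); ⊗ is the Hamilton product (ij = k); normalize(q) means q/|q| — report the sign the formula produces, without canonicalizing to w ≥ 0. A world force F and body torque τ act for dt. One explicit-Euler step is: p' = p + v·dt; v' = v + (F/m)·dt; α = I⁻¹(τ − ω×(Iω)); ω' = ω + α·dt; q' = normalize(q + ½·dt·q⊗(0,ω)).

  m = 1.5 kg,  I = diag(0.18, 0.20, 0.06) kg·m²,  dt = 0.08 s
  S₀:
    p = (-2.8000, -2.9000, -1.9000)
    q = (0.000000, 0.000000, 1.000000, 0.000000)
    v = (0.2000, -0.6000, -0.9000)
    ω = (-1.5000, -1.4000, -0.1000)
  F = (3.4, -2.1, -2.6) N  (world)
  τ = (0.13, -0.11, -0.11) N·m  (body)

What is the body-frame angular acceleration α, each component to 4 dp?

α = (0.8311, -0.6400, -2.5333)

gyro term ω×Iω = (-0.0196, 0.0180, 0.0420)
angular accel α = (0.8311, -0.6400, -2.5333)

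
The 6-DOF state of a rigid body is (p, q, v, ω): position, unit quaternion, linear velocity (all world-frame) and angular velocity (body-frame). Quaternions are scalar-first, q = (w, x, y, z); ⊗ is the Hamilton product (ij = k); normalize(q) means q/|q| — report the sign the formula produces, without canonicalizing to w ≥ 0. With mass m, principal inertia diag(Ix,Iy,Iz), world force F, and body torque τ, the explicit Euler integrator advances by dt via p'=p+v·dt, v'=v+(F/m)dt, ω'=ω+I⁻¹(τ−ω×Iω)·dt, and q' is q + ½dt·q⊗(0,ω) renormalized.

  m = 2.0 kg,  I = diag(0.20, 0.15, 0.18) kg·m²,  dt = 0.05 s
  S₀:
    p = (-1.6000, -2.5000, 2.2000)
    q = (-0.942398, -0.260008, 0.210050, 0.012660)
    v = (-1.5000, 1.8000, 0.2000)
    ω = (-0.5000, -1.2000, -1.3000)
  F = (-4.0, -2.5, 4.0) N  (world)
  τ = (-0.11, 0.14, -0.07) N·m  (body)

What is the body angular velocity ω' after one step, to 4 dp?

ω' = (-0.5392, -1.1577, -1.3111)

(τ − ω×Iω)/I = (-0.7840, 0.8467, -0.2222)
ω' = ω + α·dt = (-0.5392, -1.1577, -1.3111)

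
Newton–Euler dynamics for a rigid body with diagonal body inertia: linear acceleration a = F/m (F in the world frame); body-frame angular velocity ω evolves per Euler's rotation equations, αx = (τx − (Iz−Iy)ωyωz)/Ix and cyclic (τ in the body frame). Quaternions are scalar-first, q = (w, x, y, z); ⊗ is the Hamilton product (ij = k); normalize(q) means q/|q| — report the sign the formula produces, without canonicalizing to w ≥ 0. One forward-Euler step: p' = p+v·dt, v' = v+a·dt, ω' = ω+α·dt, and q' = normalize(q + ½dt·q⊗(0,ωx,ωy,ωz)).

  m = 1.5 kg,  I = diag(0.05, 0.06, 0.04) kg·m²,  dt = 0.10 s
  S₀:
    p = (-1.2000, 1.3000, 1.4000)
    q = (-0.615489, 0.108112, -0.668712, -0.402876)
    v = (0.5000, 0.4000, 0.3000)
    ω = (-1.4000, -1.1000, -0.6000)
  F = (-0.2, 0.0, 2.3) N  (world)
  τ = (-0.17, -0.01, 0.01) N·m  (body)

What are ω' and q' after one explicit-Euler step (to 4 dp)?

ω' = (-1.7136, -1.1307, -0.6135)
q' = (-0.6539, 0.1484, -0.6008, -0.4353)

α = I⁻¹(τ − ω×Iω) = (-3.1360, -0.3067, -0.1350)
ω' = ω + α·dt = (-1.7136, -1.1307, -0.6135)
Hamilton product q⊗(0,ω) = (-0.8259520, 0.8197482, 1.3059315, -0.6858266)
updated quaternion q' = (-0.6539, 0.1484, -0.6008, -0.4353)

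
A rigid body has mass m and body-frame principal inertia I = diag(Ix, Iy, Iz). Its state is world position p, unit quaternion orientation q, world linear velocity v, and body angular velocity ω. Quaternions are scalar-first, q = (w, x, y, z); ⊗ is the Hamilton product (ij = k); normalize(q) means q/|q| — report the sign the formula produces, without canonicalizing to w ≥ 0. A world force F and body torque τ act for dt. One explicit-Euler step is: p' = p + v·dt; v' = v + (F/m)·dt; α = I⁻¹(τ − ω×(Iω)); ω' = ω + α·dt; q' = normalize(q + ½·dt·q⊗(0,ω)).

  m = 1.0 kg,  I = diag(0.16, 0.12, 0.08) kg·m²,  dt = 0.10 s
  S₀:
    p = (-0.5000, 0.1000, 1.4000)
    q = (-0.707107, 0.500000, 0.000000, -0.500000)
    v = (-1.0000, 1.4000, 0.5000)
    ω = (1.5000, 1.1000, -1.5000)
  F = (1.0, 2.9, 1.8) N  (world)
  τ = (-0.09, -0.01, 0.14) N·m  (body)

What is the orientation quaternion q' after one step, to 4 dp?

q' = (-0.7766, 0.4711, -0.0386, -0.4165)

Hamilton product q⊗(0,ω) = (-1.5000000, -0.5106605, -0.7778177, 1.6106605)
q + ½dt·q⊗(0,ω), renormalized = (-0.7766, 0.4711, -0.0386, -0.4165)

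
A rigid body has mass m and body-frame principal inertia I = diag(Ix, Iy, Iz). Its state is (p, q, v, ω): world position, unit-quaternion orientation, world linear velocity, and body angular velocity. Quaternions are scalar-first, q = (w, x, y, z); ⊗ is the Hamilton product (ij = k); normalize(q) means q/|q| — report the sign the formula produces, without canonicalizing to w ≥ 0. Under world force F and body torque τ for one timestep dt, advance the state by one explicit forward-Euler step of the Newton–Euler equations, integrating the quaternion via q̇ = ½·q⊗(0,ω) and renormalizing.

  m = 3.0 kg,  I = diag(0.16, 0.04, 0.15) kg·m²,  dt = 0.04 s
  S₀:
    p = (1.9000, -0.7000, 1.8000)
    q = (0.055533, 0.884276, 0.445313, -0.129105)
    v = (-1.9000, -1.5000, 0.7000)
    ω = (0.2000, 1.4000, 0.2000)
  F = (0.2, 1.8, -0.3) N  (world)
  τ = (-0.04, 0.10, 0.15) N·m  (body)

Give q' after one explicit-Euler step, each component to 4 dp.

q' = (0.0400, 0.8895, 0.4426, -0.1059)

2q̇ = q⊗(0,ω) = (-0.7744724, 0.2809162, -0.1249300, 1.1600304)
updated quaternion q' = (0.0400, 0.8895, 0.4426, -0.1059)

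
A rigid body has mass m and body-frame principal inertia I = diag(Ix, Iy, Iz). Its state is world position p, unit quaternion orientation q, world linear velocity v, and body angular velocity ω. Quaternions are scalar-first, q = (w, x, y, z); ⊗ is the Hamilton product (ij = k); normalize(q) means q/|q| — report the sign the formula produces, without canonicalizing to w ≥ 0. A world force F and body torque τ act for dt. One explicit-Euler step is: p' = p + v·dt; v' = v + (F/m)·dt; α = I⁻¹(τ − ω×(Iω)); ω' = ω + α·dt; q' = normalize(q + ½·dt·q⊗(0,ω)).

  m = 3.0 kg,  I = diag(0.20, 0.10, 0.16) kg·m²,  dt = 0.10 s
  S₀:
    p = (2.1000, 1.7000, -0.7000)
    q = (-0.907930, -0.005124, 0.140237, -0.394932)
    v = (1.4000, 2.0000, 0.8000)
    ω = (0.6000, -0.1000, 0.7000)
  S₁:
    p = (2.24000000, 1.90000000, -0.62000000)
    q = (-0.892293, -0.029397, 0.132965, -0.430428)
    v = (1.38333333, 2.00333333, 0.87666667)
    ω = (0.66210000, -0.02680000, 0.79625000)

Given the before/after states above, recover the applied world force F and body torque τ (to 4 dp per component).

F = (-0.5000, 0.1000, 2.3000)
τ = (0.1200, 0.0900, 0.1600)

velocity change Δv = (-0.01666667, 0.00333333, 0.07666667)
m·(v₁−v₀)/dt = (-0.5000, 0.1000, 2.3000)
ω₁ − ω₀ = (0.06210000, 0.07320000, 0.09625000)
τ = I·(Δω/dt) + ω₀×(Iω₀) = (0.1200, 0.0900, 0.1600)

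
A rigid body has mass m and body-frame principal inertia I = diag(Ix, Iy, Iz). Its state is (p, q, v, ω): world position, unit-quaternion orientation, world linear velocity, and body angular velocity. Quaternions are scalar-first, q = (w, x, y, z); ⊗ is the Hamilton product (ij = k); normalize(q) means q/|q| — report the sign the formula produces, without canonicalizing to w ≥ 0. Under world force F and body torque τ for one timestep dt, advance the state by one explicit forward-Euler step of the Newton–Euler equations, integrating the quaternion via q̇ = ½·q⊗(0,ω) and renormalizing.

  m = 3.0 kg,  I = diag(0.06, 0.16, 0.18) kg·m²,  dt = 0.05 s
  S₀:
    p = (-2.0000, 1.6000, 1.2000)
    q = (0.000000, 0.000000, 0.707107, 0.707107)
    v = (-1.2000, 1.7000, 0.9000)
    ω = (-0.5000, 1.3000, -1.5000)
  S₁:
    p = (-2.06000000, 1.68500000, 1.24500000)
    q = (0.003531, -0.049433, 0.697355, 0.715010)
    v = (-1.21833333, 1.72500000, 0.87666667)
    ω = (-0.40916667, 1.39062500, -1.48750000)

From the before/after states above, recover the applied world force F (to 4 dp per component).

F = (-1.1000, 1.5000, -1.4000)

Δv = v₁−v₀ = (-0.01833333, 0.02500000, -0.02333333)
F = m·Δv/dt = (-1.1000, 1.5000, -1.4000)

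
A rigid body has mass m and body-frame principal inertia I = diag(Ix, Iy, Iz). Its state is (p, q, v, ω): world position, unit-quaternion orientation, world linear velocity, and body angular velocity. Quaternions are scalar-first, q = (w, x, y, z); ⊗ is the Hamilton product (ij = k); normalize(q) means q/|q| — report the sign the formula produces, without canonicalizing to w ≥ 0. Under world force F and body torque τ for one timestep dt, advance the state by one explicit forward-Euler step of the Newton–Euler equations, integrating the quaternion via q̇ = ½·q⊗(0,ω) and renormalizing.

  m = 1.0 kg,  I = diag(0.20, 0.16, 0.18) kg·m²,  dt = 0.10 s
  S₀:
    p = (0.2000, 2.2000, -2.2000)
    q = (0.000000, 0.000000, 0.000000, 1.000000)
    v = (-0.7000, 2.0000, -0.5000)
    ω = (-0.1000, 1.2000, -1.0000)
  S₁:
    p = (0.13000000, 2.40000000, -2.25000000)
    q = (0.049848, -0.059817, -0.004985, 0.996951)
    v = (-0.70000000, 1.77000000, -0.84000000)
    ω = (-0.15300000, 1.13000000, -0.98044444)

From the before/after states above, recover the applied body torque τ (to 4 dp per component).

ω₁ − ω₀ = (-0.05300000, -0.07000000, 0.01955556)
gyro term ω₀×Iω₀ = (-0.0240, 0.0020, 0.0048)
I·α + gyro = (-0.1300, -0.1100, 0.0400)

τ = (-0.1300, -0.1100, 0.0400)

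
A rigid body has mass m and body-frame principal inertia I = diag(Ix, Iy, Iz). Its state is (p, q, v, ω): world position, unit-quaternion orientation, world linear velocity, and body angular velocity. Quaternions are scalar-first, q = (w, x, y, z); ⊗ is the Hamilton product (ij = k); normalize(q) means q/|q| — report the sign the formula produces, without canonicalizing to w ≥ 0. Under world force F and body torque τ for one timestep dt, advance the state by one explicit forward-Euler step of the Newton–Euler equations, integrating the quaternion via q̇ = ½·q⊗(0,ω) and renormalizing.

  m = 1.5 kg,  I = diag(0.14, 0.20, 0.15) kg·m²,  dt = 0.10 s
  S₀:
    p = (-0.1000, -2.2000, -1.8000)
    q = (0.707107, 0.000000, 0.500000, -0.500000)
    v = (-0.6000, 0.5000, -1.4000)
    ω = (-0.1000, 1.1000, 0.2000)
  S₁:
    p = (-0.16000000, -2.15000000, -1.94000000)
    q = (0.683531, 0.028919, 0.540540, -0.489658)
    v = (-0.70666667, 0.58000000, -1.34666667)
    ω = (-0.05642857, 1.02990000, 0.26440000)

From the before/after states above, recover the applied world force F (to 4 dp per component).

v₁ − v₀ = (-0.10666667, 0.08000000, 0.05333333)
applied force F = (-1.6000, 1.2000, 0.8000)

F = (-1.6000, 1.2000, 0.8000)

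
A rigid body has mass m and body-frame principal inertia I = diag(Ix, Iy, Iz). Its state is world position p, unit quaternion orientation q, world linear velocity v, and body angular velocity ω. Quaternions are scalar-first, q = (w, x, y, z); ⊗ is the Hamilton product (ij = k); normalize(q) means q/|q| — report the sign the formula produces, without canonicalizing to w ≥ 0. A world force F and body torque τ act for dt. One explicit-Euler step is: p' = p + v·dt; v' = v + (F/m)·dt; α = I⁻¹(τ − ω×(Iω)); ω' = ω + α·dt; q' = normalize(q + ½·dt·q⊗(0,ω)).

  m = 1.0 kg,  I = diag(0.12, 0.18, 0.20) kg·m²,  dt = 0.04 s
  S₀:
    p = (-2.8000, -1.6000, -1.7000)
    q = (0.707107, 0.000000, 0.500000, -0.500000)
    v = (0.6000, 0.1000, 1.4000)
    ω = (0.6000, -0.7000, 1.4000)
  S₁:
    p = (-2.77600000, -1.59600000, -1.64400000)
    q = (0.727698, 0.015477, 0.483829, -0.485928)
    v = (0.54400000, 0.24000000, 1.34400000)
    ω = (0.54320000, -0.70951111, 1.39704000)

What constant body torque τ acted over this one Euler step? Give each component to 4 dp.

τ = (-0.1900, -0.1100, -0.0400)

ω₁ − ω₀ = (-0.05680000, -0.00951111, -0.00296000)
τ = I·(Δω/dt) + ω₀×(Iω₀) = (-0.1900, -0.1100, -0.0400)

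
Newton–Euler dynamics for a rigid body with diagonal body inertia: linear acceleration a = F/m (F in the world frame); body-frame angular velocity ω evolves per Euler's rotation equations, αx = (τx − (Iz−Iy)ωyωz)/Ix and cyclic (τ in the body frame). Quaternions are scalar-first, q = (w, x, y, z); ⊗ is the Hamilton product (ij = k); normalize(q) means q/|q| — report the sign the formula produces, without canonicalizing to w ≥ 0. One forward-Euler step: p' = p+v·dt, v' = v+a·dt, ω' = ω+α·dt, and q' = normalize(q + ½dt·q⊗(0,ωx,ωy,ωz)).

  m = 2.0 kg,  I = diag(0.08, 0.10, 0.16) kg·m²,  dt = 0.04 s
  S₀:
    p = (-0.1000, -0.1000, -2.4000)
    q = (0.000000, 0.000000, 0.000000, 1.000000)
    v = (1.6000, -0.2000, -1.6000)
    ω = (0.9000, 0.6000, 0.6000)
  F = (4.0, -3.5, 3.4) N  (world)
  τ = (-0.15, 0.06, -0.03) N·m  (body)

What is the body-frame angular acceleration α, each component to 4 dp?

α = (-2.1450, 1.0320, -0.2550)

ω×(Iω) gyroscopic = (0.0216, -0.0432, 0.0108)
α = I⁻¹(τ − ω×Iω) = (-2.1450, 1.0320, -0.2550)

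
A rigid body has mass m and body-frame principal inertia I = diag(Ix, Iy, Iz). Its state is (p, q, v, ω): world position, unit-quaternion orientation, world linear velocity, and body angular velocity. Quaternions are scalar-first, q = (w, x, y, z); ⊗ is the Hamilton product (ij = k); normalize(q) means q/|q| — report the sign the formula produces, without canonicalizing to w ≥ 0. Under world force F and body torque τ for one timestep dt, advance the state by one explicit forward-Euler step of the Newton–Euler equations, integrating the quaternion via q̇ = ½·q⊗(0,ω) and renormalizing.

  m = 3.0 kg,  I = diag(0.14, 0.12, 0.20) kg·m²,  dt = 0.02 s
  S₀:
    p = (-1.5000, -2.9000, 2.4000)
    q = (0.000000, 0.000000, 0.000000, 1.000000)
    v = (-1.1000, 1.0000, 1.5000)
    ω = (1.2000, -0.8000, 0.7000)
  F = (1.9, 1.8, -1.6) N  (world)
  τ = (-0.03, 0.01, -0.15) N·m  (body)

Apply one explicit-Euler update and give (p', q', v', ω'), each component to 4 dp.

p' = (-1.5220, -2.8800, 2.4300)
q' = (-0.0070, 0.0080, 0.0120, 0.9999)
v' = (-1.0873, 1.0120, 1.4893)
ω' = (1.2021, -0.7899, 0.6831)

angular accel α = (0.1057, 0.5033, -0.8460)
new body rate ω' = (1.2021, -0.7899, 0.6831)
q⊗(0,ω) = (-0.7000000, 0.8000000, 1.2000000, 0.0000000)
updated quaternion q' = (-0.0070, 0.0080, 0.0120, 0.9999)
a = F/m = (0.6333, 0.6000, -0.5333)
p + v·dt = (-1.5220, -2.8800, 2.4300)
v' = v + a·dt = (-1.0873, 1.0120, 1.4893)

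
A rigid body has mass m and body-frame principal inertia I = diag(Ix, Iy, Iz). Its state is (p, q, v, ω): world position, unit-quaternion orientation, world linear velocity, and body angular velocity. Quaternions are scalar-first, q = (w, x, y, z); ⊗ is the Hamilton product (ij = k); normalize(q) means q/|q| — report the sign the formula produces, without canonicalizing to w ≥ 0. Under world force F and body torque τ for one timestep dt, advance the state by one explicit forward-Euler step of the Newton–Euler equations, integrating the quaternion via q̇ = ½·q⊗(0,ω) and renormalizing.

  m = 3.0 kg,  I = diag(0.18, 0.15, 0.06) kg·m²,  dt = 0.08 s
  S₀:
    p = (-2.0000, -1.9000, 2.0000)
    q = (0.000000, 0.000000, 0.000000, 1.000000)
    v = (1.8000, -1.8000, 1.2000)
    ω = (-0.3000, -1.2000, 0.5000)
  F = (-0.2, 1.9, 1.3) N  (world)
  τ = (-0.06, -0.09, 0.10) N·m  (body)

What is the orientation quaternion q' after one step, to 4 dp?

q' = (-0.0200, 0.0479, -0.0120, 0.9986)

q⊗(0,ω) = (-0.5000000, 1.2000000, -0.3000000, 0.0000000)
q + ½dt·q⊗(0,ω), renormalized = (-0.0200, 0.0479, -0.0120, 0.9986)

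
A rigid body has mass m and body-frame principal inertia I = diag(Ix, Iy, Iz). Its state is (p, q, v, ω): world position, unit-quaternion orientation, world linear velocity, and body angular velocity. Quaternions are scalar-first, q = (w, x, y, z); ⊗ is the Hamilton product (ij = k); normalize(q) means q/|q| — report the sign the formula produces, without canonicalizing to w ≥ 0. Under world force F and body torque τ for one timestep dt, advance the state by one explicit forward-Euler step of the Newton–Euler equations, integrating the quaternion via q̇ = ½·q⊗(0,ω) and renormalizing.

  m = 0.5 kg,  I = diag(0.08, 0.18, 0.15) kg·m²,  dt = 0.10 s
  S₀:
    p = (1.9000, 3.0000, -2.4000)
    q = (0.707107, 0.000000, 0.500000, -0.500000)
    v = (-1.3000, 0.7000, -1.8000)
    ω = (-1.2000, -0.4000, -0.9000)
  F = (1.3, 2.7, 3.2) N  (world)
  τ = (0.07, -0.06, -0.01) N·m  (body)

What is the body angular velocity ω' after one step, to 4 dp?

ω' = (-1.0990, -0.3913, -0.9387)

α = I⁻¹(τ − ω×Iω) = (1.0100, 0.0867, -0.3867)
ω' = ω + α·dt = (-1.0990, -0.3913, -0.9387)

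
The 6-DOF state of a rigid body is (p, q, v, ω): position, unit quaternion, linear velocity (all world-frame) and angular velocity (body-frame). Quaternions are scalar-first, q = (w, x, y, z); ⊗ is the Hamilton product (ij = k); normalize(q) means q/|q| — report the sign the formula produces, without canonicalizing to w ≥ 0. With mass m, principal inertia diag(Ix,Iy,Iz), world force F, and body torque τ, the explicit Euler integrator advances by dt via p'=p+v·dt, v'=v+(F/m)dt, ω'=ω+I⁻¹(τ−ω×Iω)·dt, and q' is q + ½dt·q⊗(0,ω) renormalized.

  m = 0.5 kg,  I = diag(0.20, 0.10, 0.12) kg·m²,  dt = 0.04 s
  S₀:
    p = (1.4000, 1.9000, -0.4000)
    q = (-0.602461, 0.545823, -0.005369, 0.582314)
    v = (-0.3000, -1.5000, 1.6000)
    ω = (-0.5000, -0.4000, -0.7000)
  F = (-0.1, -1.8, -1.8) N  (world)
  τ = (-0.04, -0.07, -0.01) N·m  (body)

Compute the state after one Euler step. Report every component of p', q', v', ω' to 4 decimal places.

p' = (1.3880, 1.8400, -0.3360)
q' = (-0.5888, 0.5565, 0.0013, 0.5862)
v' = (-0.3080, -1.6440, 1.4560)
ω' = (-0.5091, -0.4392, -0.6967)

ω×(Iω) gyroscopic = (0.0056, 0.0280, -0.0200)
angular accel α = (-0.2280, -0.9800, 0.0833)
ω' = ω + α·dt = (-0.5091, -0.4392, -0.6967)
q⊗(0,ω) = (0.6783837, 0.5379144, 0.3319035, 0.2007090)
updated quaternion q' = (-0.5888, 0.5565, 0.0013, 0.5862)
p + v·dt = (1.3880, 1.8400, -0.3360)
new velocity v' = (-0.3080, -1.6440, 1.4560)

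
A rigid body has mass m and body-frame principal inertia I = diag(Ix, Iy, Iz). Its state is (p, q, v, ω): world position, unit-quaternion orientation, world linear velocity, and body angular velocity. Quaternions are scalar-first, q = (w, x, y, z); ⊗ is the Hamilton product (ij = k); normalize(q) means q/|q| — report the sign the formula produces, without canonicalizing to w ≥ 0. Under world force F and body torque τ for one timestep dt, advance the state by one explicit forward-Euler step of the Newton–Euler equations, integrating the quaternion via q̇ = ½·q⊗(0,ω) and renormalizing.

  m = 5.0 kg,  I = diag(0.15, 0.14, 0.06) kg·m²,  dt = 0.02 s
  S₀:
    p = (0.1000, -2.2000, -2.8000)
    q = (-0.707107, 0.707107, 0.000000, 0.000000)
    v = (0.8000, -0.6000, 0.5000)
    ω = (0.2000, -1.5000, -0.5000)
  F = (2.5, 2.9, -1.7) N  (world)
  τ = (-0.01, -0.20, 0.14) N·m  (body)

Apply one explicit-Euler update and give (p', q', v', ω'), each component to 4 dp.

p' = (0.1160, -2.2120, -2.7900)
q' = (-0.7084, 0.7056, 0.0141, -0.0071)
v' = (0.8100, -0.5884, 0.4932)
ω' = (0.2067, -1.5273, -0.4543)

a = F/m = (0.5000, 0.5800, -0.3400)
p + v·dt = (0.1160, -2.2120, -2.7900)
v + (F/m)dt = (0.8100, -0.5884, 0.4932)
α = I⁻¹(τ − ω×Iω) = (0.3333, -1.3643, 2.2833)
new body rate ω' = (0.2067, -1.5273, -0.4543)
q⊗(0,ω) = (-0.1414214, -0.1414214, 1.4142140, -0.7071070)
q + ½dt·q⊗(0,ω), renormalized = (-0.7084, 0.7056, 0.0141, -0.0071)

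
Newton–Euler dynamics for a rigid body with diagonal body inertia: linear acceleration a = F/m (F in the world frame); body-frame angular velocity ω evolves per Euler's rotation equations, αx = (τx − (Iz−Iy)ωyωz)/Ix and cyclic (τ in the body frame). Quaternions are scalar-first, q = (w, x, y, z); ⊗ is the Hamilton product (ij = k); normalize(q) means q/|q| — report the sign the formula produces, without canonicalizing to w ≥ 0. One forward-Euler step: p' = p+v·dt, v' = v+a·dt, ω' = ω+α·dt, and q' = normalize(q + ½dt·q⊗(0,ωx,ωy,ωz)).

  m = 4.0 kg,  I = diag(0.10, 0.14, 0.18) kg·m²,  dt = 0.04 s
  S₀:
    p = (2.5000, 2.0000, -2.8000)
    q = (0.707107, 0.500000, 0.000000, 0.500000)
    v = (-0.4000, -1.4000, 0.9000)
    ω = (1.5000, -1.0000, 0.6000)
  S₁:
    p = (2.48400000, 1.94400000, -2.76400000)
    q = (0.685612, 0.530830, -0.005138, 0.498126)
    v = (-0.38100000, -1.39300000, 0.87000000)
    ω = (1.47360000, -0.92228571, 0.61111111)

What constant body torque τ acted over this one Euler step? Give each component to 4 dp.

τ = (-0.0900, 0.2000, -0.0100)

rate change Δω = (-0.02640000, 0.07771429, 0.01111111)
I·α + gyro = (-0.0900, 0.2000, -0.0100)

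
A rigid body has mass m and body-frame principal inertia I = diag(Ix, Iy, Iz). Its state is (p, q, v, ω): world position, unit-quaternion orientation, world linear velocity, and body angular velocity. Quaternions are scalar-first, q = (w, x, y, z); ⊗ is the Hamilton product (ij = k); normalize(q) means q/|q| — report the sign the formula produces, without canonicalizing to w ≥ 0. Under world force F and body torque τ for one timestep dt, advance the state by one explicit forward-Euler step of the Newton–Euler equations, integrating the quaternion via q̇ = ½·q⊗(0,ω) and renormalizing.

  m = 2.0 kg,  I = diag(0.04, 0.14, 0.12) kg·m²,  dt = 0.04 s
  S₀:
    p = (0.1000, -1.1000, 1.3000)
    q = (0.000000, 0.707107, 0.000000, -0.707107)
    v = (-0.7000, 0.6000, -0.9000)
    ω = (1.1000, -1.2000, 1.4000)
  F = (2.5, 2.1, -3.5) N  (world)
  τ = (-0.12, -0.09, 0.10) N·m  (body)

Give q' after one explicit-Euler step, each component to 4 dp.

q' = (0.0042, 0.6895, -0.0353, -0.7234)

2q̇ = q⊗(0,ω) = (0.2121321, -0.8485284, -1.7677675, -0.8485284)
q' = normalize(q + ½dt·q⊗(0,ω)) = (0.0042, 0.6895, -0.0353, -0.7234)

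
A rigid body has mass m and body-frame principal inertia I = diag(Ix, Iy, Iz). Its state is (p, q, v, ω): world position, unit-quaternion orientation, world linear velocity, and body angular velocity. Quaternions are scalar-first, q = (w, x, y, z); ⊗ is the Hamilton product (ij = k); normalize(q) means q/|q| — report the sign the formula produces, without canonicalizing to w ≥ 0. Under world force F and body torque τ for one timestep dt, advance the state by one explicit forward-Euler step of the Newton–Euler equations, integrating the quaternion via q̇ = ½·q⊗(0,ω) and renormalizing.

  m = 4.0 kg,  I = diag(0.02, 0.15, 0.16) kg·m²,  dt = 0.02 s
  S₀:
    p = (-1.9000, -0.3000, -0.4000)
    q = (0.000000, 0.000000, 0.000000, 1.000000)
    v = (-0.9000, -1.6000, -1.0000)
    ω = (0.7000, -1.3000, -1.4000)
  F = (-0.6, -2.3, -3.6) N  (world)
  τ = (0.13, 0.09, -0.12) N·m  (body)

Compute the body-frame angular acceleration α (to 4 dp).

α = (5.5900, -0.3147, -0.0106)

precession coupling ω×(Iω) = (0.0182, 0.1372, -0.1183)
(τ − ω×Iω)/I = (5.5900, -0.3147, -0.0106)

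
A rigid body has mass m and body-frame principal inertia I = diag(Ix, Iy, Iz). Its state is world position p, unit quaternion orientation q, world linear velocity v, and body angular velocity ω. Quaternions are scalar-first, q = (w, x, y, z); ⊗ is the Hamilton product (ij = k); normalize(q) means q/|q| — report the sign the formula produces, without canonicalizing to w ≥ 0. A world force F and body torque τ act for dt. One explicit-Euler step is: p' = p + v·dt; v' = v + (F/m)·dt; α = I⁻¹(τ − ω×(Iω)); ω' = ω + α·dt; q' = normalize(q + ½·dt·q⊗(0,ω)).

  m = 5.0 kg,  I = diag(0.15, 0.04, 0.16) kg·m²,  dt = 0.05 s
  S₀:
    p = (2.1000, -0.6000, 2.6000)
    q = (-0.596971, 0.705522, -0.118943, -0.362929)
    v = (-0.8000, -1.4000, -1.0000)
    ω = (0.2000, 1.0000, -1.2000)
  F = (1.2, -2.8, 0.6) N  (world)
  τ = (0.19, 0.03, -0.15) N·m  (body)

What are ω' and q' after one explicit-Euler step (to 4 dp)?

precession coupling ω×(Iω) = (-0.1440, 0.0024, -0.0220)
α = I⁻¹(τ − ω×Iω) = (2.2267, 0.6900, -0.8000)
new body rate ω' = (0.3113, 1.0345, -1.2400)
Hamilton product q⊗(0,ω) = (-0.4576762, 0.3862664, 0.1770696, 1.4456758)
updated quaternion q' = (-0.6079, 0.7146, -0.1144, -0.3265)

ω' = (0.3113, 1.0345, -1.2400)
q' = (-0.6079, 0.7146, -0.1144, -0.3265)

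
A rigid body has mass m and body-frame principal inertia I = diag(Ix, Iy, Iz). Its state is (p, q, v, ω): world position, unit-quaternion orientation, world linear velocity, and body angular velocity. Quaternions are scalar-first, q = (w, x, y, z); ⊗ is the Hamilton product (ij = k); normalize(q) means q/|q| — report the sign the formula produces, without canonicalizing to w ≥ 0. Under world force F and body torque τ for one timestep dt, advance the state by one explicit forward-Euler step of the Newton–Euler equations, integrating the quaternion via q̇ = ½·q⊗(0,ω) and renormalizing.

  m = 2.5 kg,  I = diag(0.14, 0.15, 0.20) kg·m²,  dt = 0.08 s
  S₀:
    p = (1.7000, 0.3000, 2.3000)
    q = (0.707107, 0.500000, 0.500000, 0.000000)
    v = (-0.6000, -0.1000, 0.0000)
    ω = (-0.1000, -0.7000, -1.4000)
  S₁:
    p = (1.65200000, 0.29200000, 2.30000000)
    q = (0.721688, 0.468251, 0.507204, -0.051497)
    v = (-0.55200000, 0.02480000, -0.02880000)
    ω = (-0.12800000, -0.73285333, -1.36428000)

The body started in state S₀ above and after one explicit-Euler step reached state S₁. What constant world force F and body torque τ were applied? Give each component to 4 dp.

velocity change Δv = (0.04800000, 0.12480000, -0.02880000)
F = m·Δv/dt = (1.5000, 3.9000, -0.9000)
Δω = ω₁−ω₀ = (-0.02800000, -0.03285333, 0.03572000)
I·α + gyro = (0.0000, -0.0700, 0.0900)

F = (1.5000, 3.9000, -0.9000)
τ = (0.0000, -0.0700, 0.0900)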